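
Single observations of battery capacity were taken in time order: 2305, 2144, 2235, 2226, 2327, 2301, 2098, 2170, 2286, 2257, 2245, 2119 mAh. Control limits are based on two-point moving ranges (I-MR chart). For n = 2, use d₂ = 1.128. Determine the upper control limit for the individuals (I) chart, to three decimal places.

2454.807

X̄ = (2305 + 2144 + 2235 + 2226 + 2327 + 2301 + 2098 + 2170 + 2286 + 2257 + 2245 + 2119) / 12 = 2226.0833
Moving ranges: 161, 91, 9, 101, 26, 203, 72, 116, 29, 12, 126; M̄R̄ = 946.0000 / 11 = 86.0000
UCL = X̄ + 3·M̄R̄/d₂ = 2226.0833 + 3 × 86.0000 / 1.128 = 2454.8067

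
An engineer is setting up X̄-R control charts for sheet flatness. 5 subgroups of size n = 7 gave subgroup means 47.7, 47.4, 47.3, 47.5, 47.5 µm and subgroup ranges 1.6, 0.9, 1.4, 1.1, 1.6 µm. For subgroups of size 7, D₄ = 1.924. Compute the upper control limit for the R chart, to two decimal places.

2.54

R̄ = (1.6 + 0.9 + 1.4 + 1.1 + 1.6) / 5 = 6.6000 / 5 = 1.3200
UCL_R = D₄·R̄ = 1.924 × 1.3200 = 2.5397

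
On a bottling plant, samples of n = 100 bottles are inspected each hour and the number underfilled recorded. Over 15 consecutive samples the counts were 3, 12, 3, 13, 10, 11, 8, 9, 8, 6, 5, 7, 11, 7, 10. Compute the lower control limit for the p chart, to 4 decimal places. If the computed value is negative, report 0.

p̄ = Σdᵢ / (k·n) = 123 / (15 × 100) = 0.08200
LCL = p̄ − 3·√(p̄(1−p̄)/n) = 0.08200 − 3 × 0.02744 = -0.00031 → 0 (negative, so LCL = 0)

0.0000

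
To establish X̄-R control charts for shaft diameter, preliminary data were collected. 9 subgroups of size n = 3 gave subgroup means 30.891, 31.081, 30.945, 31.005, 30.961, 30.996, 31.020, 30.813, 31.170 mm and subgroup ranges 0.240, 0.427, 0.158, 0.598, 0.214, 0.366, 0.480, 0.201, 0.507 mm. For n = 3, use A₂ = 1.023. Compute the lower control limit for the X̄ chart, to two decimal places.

X̄̄ = (30.891 + 31.081 + 30.945 + 31.005 + 30.961 + 30.996 + 31.020 + 30.813 + 31.170) / 9 = 278.8820 / 9 = 30.9869
R̄ = (0.240 + 0.427 + 0.158 + 0.598 + 0.214 + 0.366 + 0.480 + 0.201 + 0.507) / 9 = 3.1910 / 9 = 0.3546
LCL = X̄̄ − A₂·R̄ = 30.9869 − 1.023 × 0.3546 = 30.6242

30.62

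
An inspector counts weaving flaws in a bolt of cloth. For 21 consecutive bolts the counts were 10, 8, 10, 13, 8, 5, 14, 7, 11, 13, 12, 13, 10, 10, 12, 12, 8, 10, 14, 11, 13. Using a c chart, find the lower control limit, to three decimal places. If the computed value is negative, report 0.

c̄ = (10 + 8 + 10 + 13 + 8 + 5 + 14 + 7 + 11 + 13 + 12 + 13 + 10 + 10 + 12 + 12 + 8 + 10 + 14 + 11 + 13) / 21 = 224 / 21 = 10.6667
LCL = c̄ − 3√c̄ = 10.6667 − 3 × 3.2660 = 0.8687

0.869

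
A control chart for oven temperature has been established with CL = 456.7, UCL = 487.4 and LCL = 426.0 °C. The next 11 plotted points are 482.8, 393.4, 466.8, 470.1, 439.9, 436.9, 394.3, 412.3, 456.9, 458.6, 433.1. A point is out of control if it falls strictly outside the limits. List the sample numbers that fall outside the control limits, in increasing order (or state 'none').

2, 7, 8

Compare each point to [426.0, 487.4]: sample 2 = 393.4 < LCL; sample 7 = 394.3 < LCL; sample 8 = 412.3 < LCL.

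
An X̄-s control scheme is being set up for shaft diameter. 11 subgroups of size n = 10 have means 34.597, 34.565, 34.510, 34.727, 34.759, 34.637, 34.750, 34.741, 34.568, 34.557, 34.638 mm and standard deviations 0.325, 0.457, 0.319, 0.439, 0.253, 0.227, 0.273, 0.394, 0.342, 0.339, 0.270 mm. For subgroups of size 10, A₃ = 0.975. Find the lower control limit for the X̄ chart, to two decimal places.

X̄̄ = (34.597 + 34.565 + 34.510 + 34.727 + 34.759 + 34.637 + 34.750 + 34.741 + 34.568 + 34.557 + 34.638) / 11 = 34.6408
s̄ = (0.325 + 0.457 + 0.319 + 0.439 + 0.253 + 0.227 + 0.273 + 0.394 + 0.342 + 0.339 + 0.270) / 11 = 0.3307
LCL = X̄̄ − A₃·s̄ = 34.6408 − 0.975 × 0.3307 = 34.3184

34.32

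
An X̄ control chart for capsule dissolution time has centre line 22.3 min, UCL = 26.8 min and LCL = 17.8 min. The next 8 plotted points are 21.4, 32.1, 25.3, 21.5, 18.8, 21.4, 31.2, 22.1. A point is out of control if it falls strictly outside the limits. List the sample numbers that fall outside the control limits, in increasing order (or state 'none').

Compare each point to [17.8, 26.8]: sample 2 = 32.1 > UCL; sample 7 = 31.2 > UCL.

2, 7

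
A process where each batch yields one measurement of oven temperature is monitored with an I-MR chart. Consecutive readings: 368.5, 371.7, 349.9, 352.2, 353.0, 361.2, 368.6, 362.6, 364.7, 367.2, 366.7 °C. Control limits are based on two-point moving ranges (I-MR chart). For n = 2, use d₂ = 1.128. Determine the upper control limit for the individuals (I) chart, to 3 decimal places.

376.965

X̄ = (368.5 + 371.7 + 349.9 + 352.2 + 353.0 + 361.2 + 368.6 + 362.6 + 364.7 + 367.2 + 366.7) / 11 = 362.3909
Moving ranges: 3.2, 21.8, 2.3, 0.8, 8.2, 7.4, 6.0, 2.1, 2.5, 0.5; M̄R̄ = 54.8000 / 10 = 5.4800
UCL = X̄ + 3·M̄R̄/d₂ = 362.3909 + 3 × 5.4800 / 1.128 = 376.9654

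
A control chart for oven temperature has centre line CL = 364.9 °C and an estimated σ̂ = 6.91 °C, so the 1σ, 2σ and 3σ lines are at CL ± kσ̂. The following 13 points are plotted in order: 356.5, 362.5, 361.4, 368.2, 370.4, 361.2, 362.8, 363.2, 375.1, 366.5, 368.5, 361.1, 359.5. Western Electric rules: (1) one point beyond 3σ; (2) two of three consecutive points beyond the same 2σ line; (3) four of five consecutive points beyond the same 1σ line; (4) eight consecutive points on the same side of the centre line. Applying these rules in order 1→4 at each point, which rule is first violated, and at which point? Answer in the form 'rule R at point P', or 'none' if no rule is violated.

none

Zone of each point (C = within 1σ̂, B = 1σ̂–2σ̂, A = 2σ̂–3σ̂, * = beyond 3σ̂; sign = side of CL): 1:-B, 2:-C, 3:-C, 4:+C, 5:+C, 6:-C, 7:-C, 8:-C, 9:+B, 10:+C, 11:+C, 12:-C, 13:-C
No rule fires across all 13 points.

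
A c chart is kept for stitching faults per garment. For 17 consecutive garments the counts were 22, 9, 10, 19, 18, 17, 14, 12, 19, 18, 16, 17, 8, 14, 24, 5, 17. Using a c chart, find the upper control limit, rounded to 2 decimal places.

26.95

c̄ = (22 + 9 + 10 + 19 + 18 + 17 + 14 + 12 + 19 + 18 + 16 + 17 + 8 + 14 + 24 + 5 + 17) / 17 = 259 / 17 = 15.2353
UCL = c̄ + 3√c̄ = 15.2353 + 3 × √15.2353 = 15.2353 + 3 × 3.9032 = 26.9450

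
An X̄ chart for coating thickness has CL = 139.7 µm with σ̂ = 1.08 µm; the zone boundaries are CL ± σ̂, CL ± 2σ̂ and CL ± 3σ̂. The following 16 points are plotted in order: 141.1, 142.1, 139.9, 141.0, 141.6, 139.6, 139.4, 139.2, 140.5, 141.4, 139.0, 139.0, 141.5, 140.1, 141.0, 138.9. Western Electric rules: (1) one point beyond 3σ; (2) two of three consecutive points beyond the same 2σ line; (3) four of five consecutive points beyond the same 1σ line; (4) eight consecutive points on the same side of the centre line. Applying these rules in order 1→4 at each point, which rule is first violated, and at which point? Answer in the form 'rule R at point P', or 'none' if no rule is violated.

Zone of each point (C = within 1σ̂, B = 1σ̂–2σ̂, A = 2σ̂–3σ̂, * = beyond 3σ̂; sign = side of CL): 1:+B, 2:+A, 3:+C, 4:+B, 5:+B, 6:-C, 7:-C, 8:-C, 9:+C, 10:+B, 11:-C, 12:-C, 13:+B, 14:+C, 15:+B, 16:-C
Rule 3 (four of five consecutive points beyond the same 1σ limit) is satisfied at point 5.

rule 3 at point 5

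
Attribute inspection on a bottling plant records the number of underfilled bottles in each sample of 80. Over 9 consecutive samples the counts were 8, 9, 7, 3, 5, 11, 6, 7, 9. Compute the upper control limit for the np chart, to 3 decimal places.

14.912

p̄ = Σdᵢ / (k·n) = 65 / (9 × 80) = 0.09028
UCL = np̄ + 3·√(np̄(1−p̄)) = 7.2222 + 3 × √(7.2222×0.90972) = 7.2222 + 3 × 2.5632 = 14.9120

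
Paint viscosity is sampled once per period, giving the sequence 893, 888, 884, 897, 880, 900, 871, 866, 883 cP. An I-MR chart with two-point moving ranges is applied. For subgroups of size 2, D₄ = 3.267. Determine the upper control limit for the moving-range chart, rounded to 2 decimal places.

44.92

Moving ranges: 5, 4, 13, 17, 20, 29, 5, 17; M̄R̄ = 110.0000 / 8 = 13.7500
UCL_MR = D₄·M̄R̄ = 3.267 × 13.7500 = 44.9213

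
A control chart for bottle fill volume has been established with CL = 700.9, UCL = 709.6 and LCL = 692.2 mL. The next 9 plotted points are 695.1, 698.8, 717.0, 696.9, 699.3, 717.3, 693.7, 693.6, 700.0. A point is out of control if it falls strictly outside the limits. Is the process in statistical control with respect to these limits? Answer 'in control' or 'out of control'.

out of control

Compare each point to [692.2, 709.6]: sample 3 = 717.0 > UCL; sample 6 = 717.3 > UCL.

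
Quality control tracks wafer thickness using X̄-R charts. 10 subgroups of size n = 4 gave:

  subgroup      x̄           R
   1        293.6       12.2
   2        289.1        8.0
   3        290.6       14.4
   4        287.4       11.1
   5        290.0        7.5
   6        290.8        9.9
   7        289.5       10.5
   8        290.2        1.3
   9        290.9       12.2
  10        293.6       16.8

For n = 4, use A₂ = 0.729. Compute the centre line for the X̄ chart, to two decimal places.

290.57

X̄̄ = (293.6 + 289.1 + 290.6 + 287.4 + 290.0 + 290.8 + 289.5 + 290.2 + 290.9 + 293.6) / 10 = 2905.7000 / 10 = 290.5700
CL = X̄̄ = 290.5700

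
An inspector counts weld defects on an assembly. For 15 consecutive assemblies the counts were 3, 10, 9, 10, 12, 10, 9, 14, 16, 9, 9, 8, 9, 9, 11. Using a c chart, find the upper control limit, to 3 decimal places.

19.290

c̄ = (3 + 10 + 9 + 10 + 12 + 10 + 9 + 14 + 16 + 9 + 9 + 8 + 9 + 9 + 11) / 15 = 148 / 15 = 9.8667
UCL = c̄ + 3√c̄ = 9.8667 + 3 × √9.8667 = 9.8667 + 3 × 3.1411 = 19.2900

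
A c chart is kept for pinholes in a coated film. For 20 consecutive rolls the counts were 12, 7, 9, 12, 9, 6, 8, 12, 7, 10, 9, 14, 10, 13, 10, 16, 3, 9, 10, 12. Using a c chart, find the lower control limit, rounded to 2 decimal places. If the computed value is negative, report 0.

0.46

c̄ = (12 + 7 + 9 + 12 + 9 + 6 + 8 + 12 + 7 + 10 + 9 + 14 + 10 + 13 + 10 + 16 + 3 + 9 + 10 + 12) / 20 = 198 / 20 = 9.9000
LCL = c̄ − 3√c̄ = 9.9000 − 3 × 3.1464 = 0.4607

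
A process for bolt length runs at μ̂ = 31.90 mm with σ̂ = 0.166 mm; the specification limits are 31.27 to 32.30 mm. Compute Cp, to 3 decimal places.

1.034

Cp = (USL − LSL) / (6σ̂) = (32.30 − 31.27) / (6 × 0.166) = 1.0300 / 0.9960 = 1.0341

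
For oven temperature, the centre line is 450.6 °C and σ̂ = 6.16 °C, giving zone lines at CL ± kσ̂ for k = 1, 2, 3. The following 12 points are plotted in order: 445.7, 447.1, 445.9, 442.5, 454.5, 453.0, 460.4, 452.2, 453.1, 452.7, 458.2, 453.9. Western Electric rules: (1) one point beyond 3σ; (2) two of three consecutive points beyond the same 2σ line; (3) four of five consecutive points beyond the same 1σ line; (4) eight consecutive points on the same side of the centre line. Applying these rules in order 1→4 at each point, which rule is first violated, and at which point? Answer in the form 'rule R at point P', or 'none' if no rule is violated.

Zone of each point (C = within 1σ̂, B = 1σ̂–2σ̂, A = 2σ̂–3σ̂, * = beyond 3σ̂; sign = side of CL): 1:-C, 2:-C, 3:-C, 4:-B, 5:+C, 6:+C, 7:+B, 8:+C, 9:+C, 10:+C, 11:+B, 12:+C
Rule 4 (eight consecutive points on the same side of the centre line) is satisfied at point 12.

rule 4 at point 12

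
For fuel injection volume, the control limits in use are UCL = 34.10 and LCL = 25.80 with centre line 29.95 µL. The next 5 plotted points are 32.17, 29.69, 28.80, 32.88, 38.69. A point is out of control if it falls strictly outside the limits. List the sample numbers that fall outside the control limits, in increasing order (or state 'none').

Compare each point to [25.80, 34.10]: sample 5 = 38.69 > UCL.

5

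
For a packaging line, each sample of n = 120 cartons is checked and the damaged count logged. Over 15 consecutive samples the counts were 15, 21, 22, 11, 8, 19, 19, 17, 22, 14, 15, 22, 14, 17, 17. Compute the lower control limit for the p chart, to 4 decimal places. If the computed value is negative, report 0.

0.0454

p̄ = Σdᵢ / (k·n) = 253 / (15 × 120) = 0.14056
LCL = p̄ − 3·√(p̄(1−p̄)/n) = 0.14056 − 3 × 0.03173 = 0.04537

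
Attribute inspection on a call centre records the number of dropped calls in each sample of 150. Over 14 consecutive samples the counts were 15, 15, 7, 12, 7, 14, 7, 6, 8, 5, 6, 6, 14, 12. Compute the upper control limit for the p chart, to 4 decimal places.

0.1237

p̄ = Σdᵢ / (k·n) = 134 / (14 × 150) = 0.06381
UCL = p̄ + 3·√(p̄(1−p̄)/n) = 0.06381 + 3 × √(0.06381×0.93619/150) = 0.06381 + 3 × 0.01996 = 0.12368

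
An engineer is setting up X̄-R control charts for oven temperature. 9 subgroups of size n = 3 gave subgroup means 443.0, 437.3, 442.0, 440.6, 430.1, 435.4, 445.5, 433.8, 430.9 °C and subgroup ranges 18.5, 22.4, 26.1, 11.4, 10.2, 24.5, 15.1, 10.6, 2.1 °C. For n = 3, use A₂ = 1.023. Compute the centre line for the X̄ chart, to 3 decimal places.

X̄̄ = (443.0 + 437.3 + 442.0 + 440.6 + 430.1 + 435.4 + 445.5 + 433.8 + 430.9) / 9 = 3938.6000 / 9 = 437.6222
CL = X̄̄ = 437.6222

437.622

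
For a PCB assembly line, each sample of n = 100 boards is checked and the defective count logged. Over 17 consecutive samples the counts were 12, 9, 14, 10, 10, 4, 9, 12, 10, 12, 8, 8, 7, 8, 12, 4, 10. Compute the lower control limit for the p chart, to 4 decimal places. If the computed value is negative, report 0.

p̄ = Σdᵢ / (k·n) = 159 / (17 × 100) = 0.09353
LCL = p̄ − 3·√(p̄(1−p̄)/n) = 0.09353 − 3 × 0.02912 = 0.00618

0.0062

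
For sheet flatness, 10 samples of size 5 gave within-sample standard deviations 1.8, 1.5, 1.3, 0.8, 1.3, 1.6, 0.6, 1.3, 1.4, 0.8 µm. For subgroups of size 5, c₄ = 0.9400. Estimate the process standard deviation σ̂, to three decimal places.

1.319

s̄ = (1.8 + 1.5 + 1.3 + 0.8 + 1.3 + 1.6 + 0.6 + 1.3 + 1.4 + 0.8) / 10 = 1.2400
σ̂ = s̄ / c₄ = 1.2400 / 0.9400 = 1.3191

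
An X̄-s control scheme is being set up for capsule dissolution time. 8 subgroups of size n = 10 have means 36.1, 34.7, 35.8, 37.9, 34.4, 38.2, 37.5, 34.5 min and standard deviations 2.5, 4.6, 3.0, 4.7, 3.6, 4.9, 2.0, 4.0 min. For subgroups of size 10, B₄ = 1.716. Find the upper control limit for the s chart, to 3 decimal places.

s̄ = (2.5 + 4.6 + 3.0 + 4.7 + 3.6 + 4.9 + 2.0 + 4.0) / 8 = 3.6625
UCL_s = B₄·s̄ = 1.716 × 3.6625 = 6.2848

6.285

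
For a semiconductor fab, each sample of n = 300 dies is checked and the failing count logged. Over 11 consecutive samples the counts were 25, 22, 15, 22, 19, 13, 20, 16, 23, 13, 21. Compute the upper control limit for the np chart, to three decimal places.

p̄ = Σdᵢ / (k·n) = 209 / (11 × 300) = 0.06333
UCL = np̄ + 3·√(np̄(1−p̄)) = 19.0000 + 3 × √(19.0000×0.93667) = 19.0000 + 3 × 4.2186 = 31.6558

31.656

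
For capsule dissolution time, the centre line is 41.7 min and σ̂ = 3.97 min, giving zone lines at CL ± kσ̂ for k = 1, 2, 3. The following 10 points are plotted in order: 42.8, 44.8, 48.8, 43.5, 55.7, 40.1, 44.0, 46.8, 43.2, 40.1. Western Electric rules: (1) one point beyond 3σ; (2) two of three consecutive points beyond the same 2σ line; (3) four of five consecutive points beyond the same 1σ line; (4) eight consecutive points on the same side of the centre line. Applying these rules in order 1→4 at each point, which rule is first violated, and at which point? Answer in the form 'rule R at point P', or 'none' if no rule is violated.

Zone of each point (C = within 1σ̂, B = 1σ̂–2σ̂, A = 2σ̂–3σ̂, * = beyond 3σ̂; sign = side of CL): 1:+C, 2:+C, 3:+B, 4:+C, 5:+*, 6:-C, 7:+C, 8:+B, 9:+C, 10:-C
Rule 1 (one point beyond the 3σ limits) is satisfied at point 5.

rule 1 at point 5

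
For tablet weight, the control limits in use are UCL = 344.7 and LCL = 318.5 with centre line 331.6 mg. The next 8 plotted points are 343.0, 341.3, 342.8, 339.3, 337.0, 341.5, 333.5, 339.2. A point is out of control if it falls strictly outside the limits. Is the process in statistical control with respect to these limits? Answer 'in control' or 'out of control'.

All 8 points lie within [318.5, 344.7].

in control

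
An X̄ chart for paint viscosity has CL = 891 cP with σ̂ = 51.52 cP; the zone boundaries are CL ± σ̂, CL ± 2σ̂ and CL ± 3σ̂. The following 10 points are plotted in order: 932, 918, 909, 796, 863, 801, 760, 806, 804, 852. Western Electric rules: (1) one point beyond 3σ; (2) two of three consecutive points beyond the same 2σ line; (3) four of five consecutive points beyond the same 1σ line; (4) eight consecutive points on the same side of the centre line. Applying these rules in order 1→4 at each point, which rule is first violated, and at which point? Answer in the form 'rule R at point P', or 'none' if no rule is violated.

Zone of each point (C = within 1σ̂, B = 1σ̂–2σ̂, A = 2σ̂–3σ̂, * = beyond 3σ̂; sign = side of CL): 1:+C, 2:+C, 3:+C, 4:-B, 5:-C, 6:-B, 7:-A, 8:-B, 9:-B, 10:-C
Rule 3 (four of five consecutive points beyond the same 1σ limit) is satisfied at point 8.

rule 3 at point 8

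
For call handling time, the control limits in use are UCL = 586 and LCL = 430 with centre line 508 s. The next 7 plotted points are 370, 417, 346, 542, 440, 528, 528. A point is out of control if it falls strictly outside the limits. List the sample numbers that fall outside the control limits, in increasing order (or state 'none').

Compare each point to [430, 586]: sample 1 = 370 < LCL; sample 2 = 417 < LCL; sample 3 = 346 < LCL.

1, 2, 3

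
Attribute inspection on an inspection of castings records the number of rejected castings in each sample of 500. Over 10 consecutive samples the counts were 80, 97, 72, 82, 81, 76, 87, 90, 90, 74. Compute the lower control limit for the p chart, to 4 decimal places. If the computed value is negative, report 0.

0.1159

p̄ = Σdᵢ / (k·n) = 829 / (10 × 500) = 0.16580
LCL = p̄ − 3·√(p̄(1−p̄)/n) = 0.16580 − 3 × 0.01663 = 0.11590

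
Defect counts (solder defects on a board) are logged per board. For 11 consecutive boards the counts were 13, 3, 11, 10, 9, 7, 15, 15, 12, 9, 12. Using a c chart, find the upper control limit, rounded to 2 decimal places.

c̄ = (13 + 3 + 11 + 10 + 9 + 7 + 15 + 15 + 12 + 9 + 12) / 11 = 116 / 11 = 10.5455
UCL = c̄ + 3√c̄ = 10.5455 + 3 × √10.5455 = 10.5455 + 3 × 3.2474 = 20.2876

20.29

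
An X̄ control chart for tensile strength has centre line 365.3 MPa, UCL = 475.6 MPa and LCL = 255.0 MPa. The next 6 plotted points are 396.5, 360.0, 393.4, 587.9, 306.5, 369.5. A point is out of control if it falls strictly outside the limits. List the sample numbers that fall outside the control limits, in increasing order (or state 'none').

4

Compare each point to [255.0, 475.6]: sample 4 = 587.9 > UCL.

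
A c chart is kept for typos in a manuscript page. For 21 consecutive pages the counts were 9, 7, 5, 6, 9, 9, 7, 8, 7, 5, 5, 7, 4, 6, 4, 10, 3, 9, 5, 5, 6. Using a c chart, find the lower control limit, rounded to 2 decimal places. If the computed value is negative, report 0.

0.00

c̄ = (9 + 7 + 5 + 6 + 9 + 9 + 7 + 8 + 7 + 5 + 5 + 7 + 4 + 6 + 4 + 10 + 3 + 9 + 5 + 5 + 6) / 21 = 136 / 21 = 6.4762
LCL = c̄ − 3√c̄ = 6.4762 − 3 × 2.5448 = -1.1583 → 0 (cannot be negative)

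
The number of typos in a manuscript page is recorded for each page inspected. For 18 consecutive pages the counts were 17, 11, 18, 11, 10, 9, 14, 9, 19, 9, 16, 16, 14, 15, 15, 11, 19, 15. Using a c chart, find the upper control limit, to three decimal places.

c̄ = (17 + 11 + 18 + 11 + 10 + 9 + 14 + 9 + 19 + 9 + 16 + 16 + 14 + 15 + 15 + 11 + 19 + 15) / 18 = 248 / 18 = 13.7778
UCL = c̄ + 3√c̄ = 13.7778 + 3 × √13.7778 = 13.7778 + 3 × 3.7118 = 24.9133

24.913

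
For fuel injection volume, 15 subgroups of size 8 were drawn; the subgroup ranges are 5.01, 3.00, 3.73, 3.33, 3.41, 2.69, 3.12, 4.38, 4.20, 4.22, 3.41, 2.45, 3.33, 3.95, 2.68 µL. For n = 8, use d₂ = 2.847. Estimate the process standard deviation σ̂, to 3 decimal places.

R̄ = (5.01 + 3.00 + 3.73 + 3.33 + 3.41 + 2.69 + 3.12 + 4.38 + 4.20 + 4.22 + 3.41 + 2.45 + 3.33 + 3.95 + 2.68) / 15 = 3.5273
σ̂ = R̄ / d₂ = 3.5273 / 2.847 = 1.2390

1.239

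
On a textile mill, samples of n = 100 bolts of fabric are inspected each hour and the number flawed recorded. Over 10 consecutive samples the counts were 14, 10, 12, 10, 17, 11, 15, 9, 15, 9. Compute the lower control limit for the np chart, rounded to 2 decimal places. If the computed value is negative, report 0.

2.38

p̄ = Σdᵢ / (k·n) = 122 / (10 × 100) = 0.12200
LCL = np̄ − 3·√(np̄(1−p̄)) = 12.2000 − 3 × 3.2729 = 2.3814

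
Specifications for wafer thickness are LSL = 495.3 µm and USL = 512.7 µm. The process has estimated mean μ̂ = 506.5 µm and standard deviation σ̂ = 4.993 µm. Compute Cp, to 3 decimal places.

0.581

Cp = (USL − LSL) / (6σ̂) = (512.7 − 495.3) / (6 × 4.993) = 17.4000 / 29.9580 = 0.5808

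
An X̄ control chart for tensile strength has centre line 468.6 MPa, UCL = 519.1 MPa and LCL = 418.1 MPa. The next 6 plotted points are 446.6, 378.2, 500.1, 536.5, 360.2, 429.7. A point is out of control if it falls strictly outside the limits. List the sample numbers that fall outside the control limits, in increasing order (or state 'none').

2, 4, 5

Compare each point to [418.1, 519.1]: sample 2 = 378.2 < LCL; sample 4 = 536.5 > UCL; sample 5 = 360.2 < LCL.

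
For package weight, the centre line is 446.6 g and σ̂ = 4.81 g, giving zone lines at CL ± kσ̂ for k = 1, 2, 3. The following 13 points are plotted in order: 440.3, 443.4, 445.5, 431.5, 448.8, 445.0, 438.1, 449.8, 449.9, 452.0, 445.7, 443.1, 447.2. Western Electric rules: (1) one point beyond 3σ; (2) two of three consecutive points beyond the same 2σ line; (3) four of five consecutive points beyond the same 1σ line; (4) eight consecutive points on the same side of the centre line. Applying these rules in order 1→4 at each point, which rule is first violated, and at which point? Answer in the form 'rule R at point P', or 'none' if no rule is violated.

rule 1 at point 4

Zone of each point (C = within 1σ̂, B = 1σ̂–2σ̂, A = 2σ̂–3σ̂, * = beyond 3σ̂; sign = side of CL): 1:-B, 2:-C, 3:-C, 4:-*, 5:+C, 6:-C, 7:-B, 8:+C, 9:+C, 10:+B, 11:-C, 12:-C, 13:+C
Rule 1 (one point beyond the 3σ limits) is satisfied at point 4.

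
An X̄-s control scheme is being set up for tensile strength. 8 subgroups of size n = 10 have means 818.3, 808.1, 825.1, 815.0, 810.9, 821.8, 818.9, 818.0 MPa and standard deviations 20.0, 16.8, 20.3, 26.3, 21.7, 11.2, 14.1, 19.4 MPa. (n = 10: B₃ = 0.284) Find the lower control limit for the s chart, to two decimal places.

5.32

s̄ = (20.0 + 16.8 + 20.3 + 26.3 + 21.7 + 11.2 + 14.1 + 19.4) / 8 = 18.7250
LCL_s = B₃·s̄ = 0.284 × 18.7250 = 5.3179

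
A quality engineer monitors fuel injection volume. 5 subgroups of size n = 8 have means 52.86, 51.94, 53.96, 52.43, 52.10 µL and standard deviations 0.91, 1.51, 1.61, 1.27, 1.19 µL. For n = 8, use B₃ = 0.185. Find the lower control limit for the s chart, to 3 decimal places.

0.240

s̄ = (0.91 + 1.51 + 1.61 + 1.27 + 1.19) / 5 = 1.2980
LCL_s = B₃·s̄ = 0.185 × 1.2980 = 0.2401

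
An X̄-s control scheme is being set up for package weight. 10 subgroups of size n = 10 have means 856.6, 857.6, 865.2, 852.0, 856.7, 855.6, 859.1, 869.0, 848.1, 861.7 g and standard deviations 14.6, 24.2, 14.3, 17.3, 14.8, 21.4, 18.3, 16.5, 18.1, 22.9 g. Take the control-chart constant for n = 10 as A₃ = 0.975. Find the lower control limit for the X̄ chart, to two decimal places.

840.38

X̄̄ = (856.6 + 857.6 + 865.2 + 852.0 + 856.7 + 855.6 + 859.1 + 869.0 + 848.1 + 861.7) / 10 = 858.1600
s̄ = (14.6 + 24.2 + 14.3 + 17.3 + 14.8 + 21.4 + 18.3 + 16.5 + 18.1 + 22.9) / 10 = 18.2400
LCL = X̄̄ − A₃·s̄ = 858.1600 − 0.975 × 18.2400 = 840.3760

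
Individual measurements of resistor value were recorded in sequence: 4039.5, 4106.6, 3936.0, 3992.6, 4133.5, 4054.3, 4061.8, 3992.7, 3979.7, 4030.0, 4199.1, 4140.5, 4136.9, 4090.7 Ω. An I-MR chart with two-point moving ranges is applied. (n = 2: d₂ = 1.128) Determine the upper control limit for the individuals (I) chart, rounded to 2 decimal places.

4254.48

X̄ = (4039.5 + 4106.6 + 3936.0 + 3992.6 + 4133.5 + 4054.3 + 4061.8 + 3992.7 + 3979.7 + 4030.0 + 4199.1 + 4140.5 + 4136.9 + 4090.7) / 14 = 4063.8500
Moving ranges: 67.1, 170.6, 56.6, 140.9, 79.2, 7.5, 69.1, 13.0, 50.3, 169.1, 58.6, 3.6, 46.2; M̄R̄ = 931.8000 / 13 = 71.6769
UCL = X̄ + 3·M̄R̄/d₂ = 4063.8500 + 3 × 71.6769 / 1.128 = 4254.4801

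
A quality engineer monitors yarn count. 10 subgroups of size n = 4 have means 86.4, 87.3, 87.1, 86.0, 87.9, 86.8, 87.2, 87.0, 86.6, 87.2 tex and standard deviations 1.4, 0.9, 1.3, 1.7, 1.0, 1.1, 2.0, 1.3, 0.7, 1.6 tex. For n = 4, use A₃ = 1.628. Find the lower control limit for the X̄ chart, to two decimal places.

84.83

X̄̄ = (86.4 + 87.3 + 87.1 + 86.0 + 87.9 + 86.8 + 87.2 + 87.0 + 86.6 + 87.2) / 10 = 86.9500
s̄ = (1.4 + 0.9 + 1.3 + 1.7 + 1.0 + 1.1 + 2.0 + 1.3 + 0.7 + 1.6) / 10 = 1.3000
LCL = X̄̄ − A₃·s̄ = 86.9500 − 1.628 × 1.3000 = 84.8336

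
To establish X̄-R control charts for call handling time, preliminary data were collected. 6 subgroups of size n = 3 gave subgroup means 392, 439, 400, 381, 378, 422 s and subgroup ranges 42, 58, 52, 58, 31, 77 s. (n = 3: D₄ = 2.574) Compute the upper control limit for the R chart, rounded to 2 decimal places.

R̄ = (42 + 58 + 52 + 58 + 31 + 77) / 6 = 318.0000 / 6 = 53.0000
UCL_R = D₄·R̄ = 2.574 × 53.0000 = 136.4220

136.42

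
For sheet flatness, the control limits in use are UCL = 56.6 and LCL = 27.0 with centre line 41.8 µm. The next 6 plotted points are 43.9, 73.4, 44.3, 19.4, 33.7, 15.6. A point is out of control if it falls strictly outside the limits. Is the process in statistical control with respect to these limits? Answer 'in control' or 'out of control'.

out of control

Compare each point to [27.0, 56.6]: sample 2 = 73.4 > UCL; sample 4 = 19.4 < LCL; sample 6 = 15.6 < LCL.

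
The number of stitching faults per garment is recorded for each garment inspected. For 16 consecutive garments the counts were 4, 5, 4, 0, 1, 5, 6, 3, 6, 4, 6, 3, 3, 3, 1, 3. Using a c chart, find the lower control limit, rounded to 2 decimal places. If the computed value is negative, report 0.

0.00

c̄ = (4 + 5 + 4 + 0 + 1 + 5 + 6 + 3 + 6 + 4 + 6 + 3 + 3 + 3 + 1 + 3) / 16 = 57 / 16 = 3.5625
LCL = c̄ − 3√c̄ = 3.5625 − 3 × 1.8875 = -2.0999 → 0 (cannot be negative)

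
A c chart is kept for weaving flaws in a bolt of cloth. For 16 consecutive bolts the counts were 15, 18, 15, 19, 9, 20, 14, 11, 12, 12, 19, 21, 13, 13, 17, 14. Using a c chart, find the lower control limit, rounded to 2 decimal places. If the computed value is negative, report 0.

3.46

c̄ = (15 + 18 + 15 + 19 + 9 + 20 + 14 + 11 + 12 + 12 + 19 + 21 + 13 + 13 + 17 + 14) / 16 = 242 / 16 = 15.1250
LCL = c̄ − 3√c̄ = 15.1250 − 3 × 3.8891 = 3.4577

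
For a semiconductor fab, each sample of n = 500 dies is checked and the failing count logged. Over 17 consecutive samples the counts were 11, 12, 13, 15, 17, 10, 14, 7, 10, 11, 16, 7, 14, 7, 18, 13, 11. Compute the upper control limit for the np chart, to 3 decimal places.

22.433

p̄ = Σdᵢ / (k·n) = 206 / (17 × 500) = 0.02424
UCL = np̄ + 3·√(np̄(1−p̄)) = 12.1176 + 3 × √(12.1176×0.97576) = 12.1176 + 3 × 3.4386 = 22.4334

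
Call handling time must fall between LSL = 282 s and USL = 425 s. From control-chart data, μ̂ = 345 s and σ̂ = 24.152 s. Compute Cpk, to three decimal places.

0.869

Cpu = (USL − μ̂) / (3σ̂) = (425 − 345) / (3 × 24.152) = 1.1041; Cpl = (μ̂ − LSL) / (3σ̂) = (345 − 282) / (3 × 24.152) = 0.8695; Cpk = min(Cpu, Cpl) = 0.8695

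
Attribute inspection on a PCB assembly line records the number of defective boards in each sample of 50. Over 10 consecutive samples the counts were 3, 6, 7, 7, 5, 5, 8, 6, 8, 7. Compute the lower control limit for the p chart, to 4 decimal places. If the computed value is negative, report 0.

p̄ = Σdᵢ / (k·n) = 62 / (10 × 50) = 0.12400
LCL = p̄ − 3·√(p̄(1−p̄)/n) = 0.12400 − 3 × 0.04661 = -0.01583 → 0 (negative, so LCL = 0)

0.0000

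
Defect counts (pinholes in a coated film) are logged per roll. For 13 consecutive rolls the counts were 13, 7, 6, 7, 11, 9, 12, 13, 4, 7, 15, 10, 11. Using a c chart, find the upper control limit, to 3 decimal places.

c̄ = (13 + 7 + 6 + 7 + 11 + 9 + 12 + 13 + 4 + 7 + 15 + 10 + 11) / 13 = 125 / 13 = 9.6154
UCL = c̄ + 3√c̄ = 9.6154 + 3 × √9.6154 = 9.6154 + 3 × 3.1009 = 18.9180

18.918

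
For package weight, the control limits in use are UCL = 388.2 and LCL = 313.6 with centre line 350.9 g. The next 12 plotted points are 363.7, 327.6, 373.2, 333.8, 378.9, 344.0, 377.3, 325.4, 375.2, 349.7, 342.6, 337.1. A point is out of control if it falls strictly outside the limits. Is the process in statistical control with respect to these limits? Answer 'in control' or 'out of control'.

All 12 points lie within [313.6, 388.2].

in control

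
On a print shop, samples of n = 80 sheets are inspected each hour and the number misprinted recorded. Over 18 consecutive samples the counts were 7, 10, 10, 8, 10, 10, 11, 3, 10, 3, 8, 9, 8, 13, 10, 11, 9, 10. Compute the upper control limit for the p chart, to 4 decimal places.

p̄ = Σdᵢ / (k·n) = 160 / (18 × 80) = 0.11111
UCL = p̄ + 3·√(p̄(1−p̄)/n) = 0.11111 + 3 × √(0.11111×0.88889/80) = 0.11111 + 3 × 0.03514 = 0.21652

0.2165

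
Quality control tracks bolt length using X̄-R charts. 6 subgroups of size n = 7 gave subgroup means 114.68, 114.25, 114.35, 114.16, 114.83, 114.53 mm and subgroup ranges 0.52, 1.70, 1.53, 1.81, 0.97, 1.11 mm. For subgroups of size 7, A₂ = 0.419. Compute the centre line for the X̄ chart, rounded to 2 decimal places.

X̄̄ = (114.68 + 114.25 + 114.35 + 114.16 + 114.83 + 114.53) / 6 = 686.8000 / 6 = 114.4667
CL = X̄̄ = 114.4667

114.47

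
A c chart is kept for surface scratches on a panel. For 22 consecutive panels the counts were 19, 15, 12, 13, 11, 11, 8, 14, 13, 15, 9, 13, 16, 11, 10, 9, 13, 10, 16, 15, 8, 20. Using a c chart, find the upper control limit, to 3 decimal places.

c̄ = (19 + 15 + 12 + 13 + 11 + 11 + 8 + 14 + 13 + 15 + 9 + 13 + 16 + 11 + 10 + 9 + 13 + 10 + 16 + 15 + 8 + 20) / 22 = 281 / 22 = 12.7727
UCL = c̄ + 3√c̄ = 12.7727 + 3 × √12.7727 = 12.7727 + 3 × 3.5739 = 23.4944

23.494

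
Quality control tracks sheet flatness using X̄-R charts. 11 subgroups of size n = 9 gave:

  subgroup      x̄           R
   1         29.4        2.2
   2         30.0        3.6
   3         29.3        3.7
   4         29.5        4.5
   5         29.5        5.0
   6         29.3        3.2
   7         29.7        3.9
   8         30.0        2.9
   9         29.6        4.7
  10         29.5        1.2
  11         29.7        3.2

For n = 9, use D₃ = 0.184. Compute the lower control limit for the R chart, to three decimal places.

R̄ = (2.2 + 3.6 + 3.7 + 4.5 + 5.0 + 3.2 + 3.9 + 2.9 + 4.7 + 1.2 + 3.2) / 11 = 38.1000 / 11 = 3.4636
LCL_R = D₃·R̄ = 0.184 × 3.4636 = 0.6373

0.637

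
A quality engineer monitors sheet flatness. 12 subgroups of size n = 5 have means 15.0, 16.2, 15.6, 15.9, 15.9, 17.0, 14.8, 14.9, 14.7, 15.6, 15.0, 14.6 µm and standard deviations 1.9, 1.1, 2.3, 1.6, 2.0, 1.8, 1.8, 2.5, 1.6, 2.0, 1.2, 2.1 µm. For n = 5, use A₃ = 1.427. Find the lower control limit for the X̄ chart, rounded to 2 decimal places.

12.83

X̄̄ = (15.0 + 16.2 + 15.6 + 15.9 + 15.9 + 17.0 + 14.8 + 14.9 + 14.7 + 15.6 + 15.0 + 14.6) / 12 = 15.4333
s̄ = (1.9 + 1.1 + 2.3 + 1.6 + 2.0 + 1.8 + 1.8 + 2.5 + 1.6 + 2.0 + 1.2 + 2.1) / 12 = 1.8250
LCL = X̄̄ − A₃·s̄ = 15.4333 − 1.427 × 1.8250 = 12.8291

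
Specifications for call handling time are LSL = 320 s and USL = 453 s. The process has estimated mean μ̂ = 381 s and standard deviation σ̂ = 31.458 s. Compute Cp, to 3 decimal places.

Cp = (USL − LSL) / (6σ̂) = (453 − 320) / (6 × 31.458) = 133.0000 / 188.7480 = 0.7046

0.705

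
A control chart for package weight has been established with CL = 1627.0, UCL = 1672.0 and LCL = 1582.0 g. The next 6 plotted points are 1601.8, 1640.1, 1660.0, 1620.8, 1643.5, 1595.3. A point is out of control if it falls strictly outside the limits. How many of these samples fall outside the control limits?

All 6 points lie within [1582.0, 1672.0].

0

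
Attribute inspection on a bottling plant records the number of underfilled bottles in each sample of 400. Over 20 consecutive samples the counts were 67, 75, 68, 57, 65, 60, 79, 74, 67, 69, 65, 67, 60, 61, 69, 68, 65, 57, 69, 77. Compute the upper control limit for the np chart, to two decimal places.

89.35

p̄ = Σdᵢ / (k·n) = 1339 / (20 × 400) = 0.16737
UCL = np̄ + 3·√(np̄(1−p̄)) = 66.9500 + 3 × √(66.9500×0.83262) = 66.9500 + 3 × 7.4662 = 89.3486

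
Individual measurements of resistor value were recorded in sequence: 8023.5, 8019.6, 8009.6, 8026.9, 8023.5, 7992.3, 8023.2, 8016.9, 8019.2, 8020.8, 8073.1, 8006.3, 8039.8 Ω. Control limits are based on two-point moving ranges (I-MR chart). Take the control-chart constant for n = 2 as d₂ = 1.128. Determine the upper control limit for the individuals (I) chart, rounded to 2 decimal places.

8080.18

X̄ = (8023.5 + 8019.6 + 8009.6 + 8026.9 + 8023.5 + 7992.3 + 8023.2 + 8016.9 + 8019.2 + 8020.8 + 8073.1 + 8006.3 + 8039.8) / 13 = 8022.6692
Moving ranges: 3.9, 10.0, 17.3, 3.4, 31.2, 30.9, 6.3, 2.3, 1.6, 52.3, 66.8, 33.5; M̄R̄ = 259.5000 / 12 = 21.6250
UCL = X̄ + 3·M̄R̄/d₂ = 8022.6692 + 3 × 21.6250 / 1.128 = 8080.1825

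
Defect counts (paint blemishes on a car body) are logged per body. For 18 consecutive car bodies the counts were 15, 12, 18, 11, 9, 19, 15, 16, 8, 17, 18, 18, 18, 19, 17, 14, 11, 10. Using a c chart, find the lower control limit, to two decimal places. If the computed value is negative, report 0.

c̄ = (15 + 12 + 18 + 11 + 9 + 19 + 15 + 16 + 8 + 17 + 18 + 18 + 18 + 19 + 17 + 14 + 11 + 10) / 18 = 265 / 18 = 14.7222
LCL = c̄ − 3√c̄ = 14.7222 − 3 × 3.8370 = 3.2114

3.21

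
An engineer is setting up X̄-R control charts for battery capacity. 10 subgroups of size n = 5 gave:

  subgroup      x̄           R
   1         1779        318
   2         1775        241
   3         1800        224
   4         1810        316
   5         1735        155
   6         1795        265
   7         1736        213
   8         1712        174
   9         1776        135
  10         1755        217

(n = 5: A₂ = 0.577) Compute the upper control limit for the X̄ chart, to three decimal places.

X̄̄ = (1779 + 1775 + 1800 + 1810 + 1735 + 1795 + 1736 + 1712 + 1776 + 1755) / 10 = 17673.0000 / 10 = 1767.3000
R̄ = (318 + 241 + 224 + 316 + 155 + 265 + 213 + 174 + 135 + 217) / 10 = 2258.0000 / 10 = 225.8000
UCL = X̄̄ + A₂·R̄ = 1767.3000 + 0.577 × 225.8000 = 1897.5866

1897.587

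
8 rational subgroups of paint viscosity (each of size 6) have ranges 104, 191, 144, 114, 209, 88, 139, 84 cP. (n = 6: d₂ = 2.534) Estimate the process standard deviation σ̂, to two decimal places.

R̄ = (104 + 191 + 144 + 114 + 209 + 88 + 139 + 84) / 8 = 134.1250
σ̂ = R̄ / d₂ = 134.1250 / 2.534 = 52.9301

52.93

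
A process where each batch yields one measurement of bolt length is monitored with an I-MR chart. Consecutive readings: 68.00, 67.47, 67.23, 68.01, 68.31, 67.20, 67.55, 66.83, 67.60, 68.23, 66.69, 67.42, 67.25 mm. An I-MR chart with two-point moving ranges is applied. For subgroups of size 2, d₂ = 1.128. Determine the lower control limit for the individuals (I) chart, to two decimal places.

65.78

X̄ = (68.00 + 67.47 + 67.23 + 68.01 + 68.31 + 67.20 + 67.55 + 66.83 + 67.60 + 68.23 + 66.69 + 67.42 + 67.25) / 13 = 67.5223
Moving ranges: 0.53, 0.24, 0.78, 0.30, 1.11, 0.35, 0.72, 0.77, 0.63, 1.54, 0.73, 0.17; M̄R̄ = 7.8700 / 12 = 0.6558
LCL = X̄ − 3·M̄R̄/d₂ = 67.5223 − 3 × 0.6558 / 1.128 = 65.7781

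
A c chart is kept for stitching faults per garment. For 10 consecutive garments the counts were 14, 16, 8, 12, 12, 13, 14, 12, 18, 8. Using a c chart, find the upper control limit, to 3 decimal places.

23.391

c̄ = (14 + 16 + 8 + 12 + 12 + 13 + 14 + 12 + 18 + 8) / 10 = 127 / 10 = 12.7000
UCL = c̄ + 3√c̄ = 12.7000 + 3 × √12.7000 = 12.7000 + 3 × 3.5637 = 23.3911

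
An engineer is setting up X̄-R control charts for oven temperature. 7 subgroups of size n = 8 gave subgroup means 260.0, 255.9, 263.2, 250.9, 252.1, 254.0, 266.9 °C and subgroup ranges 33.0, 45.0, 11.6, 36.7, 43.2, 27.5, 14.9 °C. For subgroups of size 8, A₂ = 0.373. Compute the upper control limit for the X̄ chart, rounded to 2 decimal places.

X̄̄ = (260.0 + 255.9 + 263.2 + 250.9 + 252.1 + 254.0 + 266.9) / 7 = 1803.0000 / 7 = 257.5714
R̄ = (33.0 + 45.0 + 11.6 + 36.7 + 43.2 + 27.5 + 14.9) / 7 = 211.9000 / 7 = 30.2714
UCL = X̄̄ + A₂·R̄ = 257.5714 + 0.373 × 30.2714 = 268.8627

268.86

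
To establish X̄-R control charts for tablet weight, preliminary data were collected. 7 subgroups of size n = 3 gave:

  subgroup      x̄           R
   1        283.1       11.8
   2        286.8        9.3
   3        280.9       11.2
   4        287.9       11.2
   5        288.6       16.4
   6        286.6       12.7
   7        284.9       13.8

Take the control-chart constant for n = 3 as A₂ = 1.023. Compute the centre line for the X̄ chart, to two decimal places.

285.54

X̄̄ = (283.1 + 286.8 + 280.9 + 287.9 + 288.6 + 286.6 + 284.9) / 7 = 1998.8000 / 7 = 285.5429
CL = X̄̄ = 285.5429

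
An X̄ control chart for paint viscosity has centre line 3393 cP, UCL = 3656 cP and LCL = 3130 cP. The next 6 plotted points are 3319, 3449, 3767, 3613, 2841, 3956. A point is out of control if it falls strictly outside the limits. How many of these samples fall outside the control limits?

Compare each point to [3130, 3656]: sample 3 = 3767 > UCL; sample 5 = 2841 < LCL; sample 6 = 3956 > UCL.

3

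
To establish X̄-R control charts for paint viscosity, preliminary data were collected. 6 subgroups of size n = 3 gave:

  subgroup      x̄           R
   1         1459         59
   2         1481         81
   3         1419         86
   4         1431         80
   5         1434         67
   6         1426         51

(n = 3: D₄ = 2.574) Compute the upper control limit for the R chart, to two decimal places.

R̄ = (59 + 81 + 86 + 80 + 67 + 51) / 6 = 424.0000 / 6 = 70.6667
UCL_R = D₄·R̄ = 2.574 × 70.6667 = 181.8960

181.90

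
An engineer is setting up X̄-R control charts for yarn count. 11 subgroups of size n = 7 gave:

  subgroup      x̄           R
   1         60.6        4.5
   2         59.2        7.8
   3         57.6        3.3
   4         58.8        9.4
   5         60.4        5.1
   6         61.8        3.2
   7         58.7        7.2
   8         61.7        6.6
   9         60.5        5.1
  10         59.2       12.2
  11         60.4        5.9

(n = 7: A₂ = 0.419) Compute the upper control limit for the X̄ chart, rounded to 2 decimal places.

X̄̄ = (60.6 + 59.2 + 57.6 + 58.8 + 60.4 + 61.8 + 58.7 + 61.7 + 60.5 + 59.2 + 60.4) / 11 = 658.9000 / 11 = 59.9000
R̄ = (4.5 + 7.8 + 3.3 + 9.4 + 5.1 + 3.2 + 7.2 + 6.6 + 5.1 + 12.2 + 5.9) / 11 = 70.3000 / 11 = 6.3909
UCL = X̄̄ + A₂·R̄ = 59.9000 + 0.419 × 6.3909 = 62.5778

62.58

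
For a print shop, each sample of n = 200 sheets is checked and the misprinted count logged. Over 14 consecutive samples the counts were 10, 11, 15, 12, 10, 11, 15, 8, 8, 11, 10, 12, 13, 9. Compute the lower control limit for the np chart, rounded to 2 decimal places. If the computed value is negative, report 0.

1.37

p̄ = Σdᵢ / (k·n) = 155 / (14 × 200) = 0.05536
LCL = np̄ − 3·√(np̄(1−p̄)) = 11.0714 − 3 × 3.2340 = 1.3695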